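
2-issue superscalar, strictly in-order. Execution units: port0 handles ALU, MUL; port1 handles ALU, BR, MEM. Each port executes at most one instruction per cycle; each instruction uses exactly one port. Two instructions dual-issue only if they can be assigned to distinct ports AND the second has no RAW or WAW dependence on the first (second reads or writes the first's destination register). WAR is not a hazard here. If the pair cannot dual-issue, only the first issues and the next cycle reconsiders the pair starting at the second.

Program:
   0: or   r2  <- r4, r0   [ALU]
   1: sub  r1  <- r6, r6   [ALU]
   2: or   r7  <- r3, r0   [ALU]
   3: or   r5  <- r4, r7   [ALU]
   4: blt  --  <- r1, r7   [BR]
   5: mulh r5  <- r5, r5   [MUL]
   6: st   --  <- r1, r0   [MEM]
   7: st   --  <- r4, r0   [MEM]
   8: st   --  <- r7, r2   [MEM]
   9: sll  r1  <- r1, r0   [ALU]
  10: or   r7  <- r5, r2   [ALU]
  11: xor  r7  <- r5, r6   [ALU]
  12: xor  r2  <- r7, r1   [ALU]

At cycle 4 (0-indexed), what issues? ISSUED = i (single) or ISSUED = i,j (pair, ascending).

ISSUED = 7

  cy0 -> i0,i1 (or+sub) 2-wide
  cy1 -> i2 (or) RAW r7
  cy2 -> i3,i4 (or+blt) 2-wide
  cy3 -> i5,i6 (mulh+st) 2-wide
  cy4 -> i7 (st) no-port MEM/MEM
  cy5 -> i8,i9 (st+sll) 2-wide
  cy6 -> i10 (or) WAW r7
  cy7 -> i11 (xor) RAW r7
  cy8 -> i12 (xor) tail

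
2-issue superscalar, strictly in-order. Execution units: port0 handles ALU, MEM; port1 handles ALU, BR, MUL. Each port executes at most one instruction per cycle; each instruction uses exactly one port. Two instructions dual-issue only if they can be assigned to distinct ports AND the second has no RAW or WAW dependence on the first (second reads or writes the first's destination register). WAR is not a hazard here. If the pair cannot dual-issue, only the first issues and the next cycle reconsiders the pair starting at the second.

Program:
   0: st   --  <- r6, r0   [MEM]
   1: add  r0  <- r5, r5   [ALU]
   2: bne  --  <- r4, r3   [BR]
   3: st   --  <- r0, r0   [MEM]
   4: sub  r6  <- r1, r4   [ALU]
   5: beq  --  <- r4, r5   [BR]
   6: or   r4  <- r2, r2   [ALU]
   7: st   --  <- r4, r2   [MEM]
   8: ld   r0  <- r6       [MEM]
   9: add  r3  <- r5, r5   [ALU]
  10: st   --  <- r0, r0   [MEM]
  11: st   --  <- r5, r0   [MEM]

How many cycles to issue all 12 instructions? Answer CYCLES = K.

t=0 i0,i1:st+add ; dual
t=1 i2,i3:bne+st ; dual
t=2 i4,i5:sub+beq ; dual
t=3 i6:or ; RAW r4
t=4 i7:st ; no-port MEM/MEM
t=5 i8,i9:ld+add ; dual
t=6 i10:st ; no-port MEM/MEM
t=7 i11:st ; tail

CYCLES = 8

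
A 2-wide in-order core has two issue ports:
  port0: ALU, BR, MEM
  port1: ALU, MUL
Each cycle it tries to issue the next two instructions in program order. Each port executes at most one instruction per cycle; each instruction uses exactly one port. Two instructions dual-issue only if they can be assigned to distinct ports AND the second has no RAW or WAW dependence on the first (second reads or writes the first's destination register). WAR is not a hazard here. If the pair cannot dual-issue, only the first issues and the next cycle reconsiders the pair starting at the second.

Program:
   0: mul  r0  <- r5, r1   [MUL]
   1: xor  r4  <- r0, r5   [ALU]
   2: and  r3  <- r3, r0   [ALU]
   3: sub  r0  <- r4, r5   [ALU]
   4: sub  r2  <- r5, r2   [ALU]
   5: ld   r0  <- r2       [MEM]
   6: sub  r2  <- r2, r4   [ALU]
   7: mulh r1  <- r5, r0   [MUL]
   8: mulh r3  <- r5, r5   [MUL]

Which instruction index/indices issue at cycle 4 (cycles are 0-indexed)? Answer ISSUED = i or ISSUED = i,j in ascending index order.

0. mul @i0  | RAW r0
1. xor/and @i1/i2  | pair
2. sub/sub @i3/i4  | pair
3. ld/sub @i5/i6  | pair
4. mulh @i7  | no-port MUL/MUL
5. mulh @i8  | tail

ISSUED = 7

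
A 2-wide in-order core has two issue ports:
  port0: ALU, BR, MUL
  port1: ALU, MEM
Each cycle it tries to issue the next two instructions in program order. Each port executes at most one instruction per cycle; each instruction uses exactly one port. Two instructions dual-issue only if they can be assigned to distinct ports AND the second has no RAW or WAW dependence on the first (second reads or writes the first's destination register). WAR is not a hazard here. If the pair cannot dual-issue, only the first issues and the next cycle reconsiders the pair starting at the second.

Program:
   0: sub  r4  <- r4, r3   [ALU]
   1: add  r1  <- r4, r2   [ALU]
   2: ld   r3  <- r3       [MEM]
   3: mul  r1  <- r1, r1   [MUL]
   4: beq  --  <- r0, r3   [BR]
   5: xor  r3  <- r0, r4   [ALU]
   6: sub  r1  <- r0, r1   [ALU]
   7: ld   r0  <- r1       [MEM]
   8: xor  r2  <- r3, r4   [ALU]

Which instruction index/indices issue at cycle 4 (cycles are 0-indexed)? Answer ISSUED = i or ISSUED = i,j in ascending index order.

[0] i0  sub  -- RAW r4
[1] i1,i2  add ld  -- 2-wide
[2] i3  mul  -- no-port MUL/BR
[3] i4,i5  beq xor  -- 2-wide
[4] i6  sub  -- RAW r1
[5] i7,i8  ld xor  -- 2-wide

ISSUED = 6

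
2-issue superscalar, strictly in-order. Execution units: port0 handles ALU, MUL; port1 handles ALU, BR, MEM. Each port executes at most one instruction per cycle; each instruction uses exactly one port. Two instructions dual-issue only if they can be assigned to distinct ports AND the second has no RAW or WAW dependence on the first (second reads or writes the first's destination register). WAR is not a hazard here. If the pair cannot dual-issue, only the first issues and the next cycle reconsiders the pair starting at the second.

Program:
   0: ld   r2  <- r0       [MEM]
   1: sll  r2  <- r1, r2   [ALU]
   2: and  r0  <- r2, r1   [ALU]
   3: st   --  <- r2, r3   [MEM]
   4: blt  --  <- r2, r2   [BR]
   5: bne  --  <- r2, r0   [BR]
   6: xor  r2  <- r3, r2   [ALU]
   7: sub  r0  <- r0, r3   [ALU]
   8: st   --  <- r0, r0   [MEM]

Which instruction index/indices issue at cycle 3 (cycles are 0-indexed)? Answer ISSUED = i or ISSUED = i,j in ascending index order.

#0 head=0: ld i0 RAW+WAW r2
#1 head=1: sll i1 RAW r2
#2 head=2: and/st i2/i3 pair
#3 head=4: blt i4 no-port BR/BR
#4 head=5: bne/xor i5/i6 pair
#5 head=7: sub i7 RAW r0
#6 head=8: st i8 tail

ISSUED = 4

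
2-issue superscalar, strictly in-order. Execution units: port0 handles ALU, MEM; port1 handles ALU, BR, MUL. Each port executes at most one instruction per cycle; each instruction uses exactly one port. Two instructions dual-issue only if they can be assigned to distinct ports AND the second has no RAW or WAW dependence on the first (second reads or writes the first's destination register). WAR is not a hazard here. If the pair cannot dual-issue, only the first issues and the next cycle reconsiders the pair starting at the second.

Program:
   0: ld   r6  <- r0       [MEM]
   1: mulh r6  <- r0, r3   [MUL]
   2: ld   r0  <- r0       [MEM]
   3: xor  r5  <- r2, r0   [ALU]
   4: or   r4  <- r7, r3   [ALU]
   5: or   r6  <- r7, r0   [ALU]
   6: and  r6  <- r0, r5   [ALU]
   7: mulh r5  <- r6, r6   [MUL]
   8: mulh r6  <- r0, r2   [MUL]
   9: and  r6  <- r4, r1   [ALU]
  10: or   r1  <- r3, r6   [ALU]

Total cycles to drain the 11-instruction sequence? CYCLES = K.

CYCLES = 9

  cy0 -> i0 (ld.MEM) WAW r6
  cy1 -> i1&i2 (mulh.MUL;ld.MEM) 2-wide
  cy2 -> i3&i4 (xor.ALU;or.ALU) 2-wide
  cy3 -> i5 (or.ALU) WAW r6
  cy4 -> i6 (and.ALU) RAW r6
  cy5 -> i7 (mulh.MUL) no-port MUL/MUL
  cy6 -> i8 (mulh.MUL) WAW r6
  cy7 -> i9 (and.ALU) RAW r6
  cy8 -> i10 (or.ALU) tail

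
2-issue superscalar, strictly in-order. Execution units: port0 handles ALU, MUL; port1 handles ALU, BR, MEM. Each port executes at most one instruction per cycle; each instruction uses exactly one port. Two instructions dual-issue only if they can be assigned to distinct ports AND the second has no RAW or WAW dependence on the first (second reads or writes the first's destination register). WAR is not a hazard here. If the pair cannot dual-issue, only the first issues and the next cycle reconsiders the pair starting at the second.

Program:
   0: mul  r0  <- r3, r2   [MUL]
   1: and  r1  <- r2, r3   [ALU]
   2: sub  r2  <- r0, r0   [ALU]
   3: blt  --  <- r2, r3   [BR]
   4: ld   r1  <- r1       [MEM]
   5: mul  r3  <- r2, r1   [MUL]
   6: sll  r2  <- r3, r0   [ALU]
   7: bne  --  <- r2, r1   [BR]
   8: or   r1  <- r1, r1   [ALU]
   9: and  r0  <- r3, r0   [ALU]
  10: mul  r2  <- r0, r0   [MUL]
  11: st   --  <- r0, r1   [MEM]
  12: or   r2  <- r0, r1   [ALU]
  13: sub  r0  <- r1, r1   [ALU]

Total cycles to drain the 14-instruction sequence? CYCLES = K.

CYCLES = 10

#0 head=0: mul.MUL;and.ALU i0&i1 pair
#1 head=2: sub.ALU i2 RAW r2
#2 head=3: blt.BR i3 no-port BR/MEM
#3 head=4: ld.MEM i4 RAW r1
#4 head=5: mul.MUL i5 RAW r3
#5 head=6: sll.ALU i6 RAW r2
#6 head=7: bne.BR;or.ALU i7&i8 pair
#7 head=9: and.ALU i9 RAW r0
#8 head=10: mul.MUL;st.MEM i10&i11 pair
#9 head=12: or.ALU;sub.ALU i12&i13 pair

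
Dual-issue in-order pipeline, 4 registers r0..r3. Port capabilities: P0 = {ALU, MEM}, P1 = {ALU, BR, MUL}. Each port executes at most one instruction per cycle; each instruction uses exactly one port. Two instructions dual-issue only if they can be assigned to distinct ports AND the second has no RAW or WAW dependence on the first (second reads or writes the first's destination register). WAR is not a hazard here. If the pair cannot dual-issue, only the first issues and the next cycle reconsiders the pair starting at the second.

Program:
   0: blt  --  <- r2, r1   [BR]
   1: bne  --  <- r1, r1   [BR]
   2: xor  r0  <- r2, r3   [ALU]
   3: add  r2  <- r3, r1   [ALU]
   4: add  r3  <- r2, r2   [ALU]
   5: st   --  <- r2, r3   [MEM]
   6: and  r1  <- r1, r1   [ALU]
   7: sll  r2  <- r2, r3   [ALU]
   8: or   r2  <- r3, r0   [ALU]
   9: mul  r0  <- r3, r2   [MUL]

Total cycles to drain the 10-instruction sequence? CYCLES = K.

#0 head=0: blt i0 no-port BR/BR
#1 head=1: bne/xor i1+i2 2-wide
#2 head=3: add i3 RAW r2
#3 head=4: add i4 RAW r3
#4 head=5: st/and i5+i6 2-wide
#5 head=7: sll i7 WAW r2
#6 head=8: or i8 RAW r2
#7 head=9: mul i9 tail

CYCLES = 8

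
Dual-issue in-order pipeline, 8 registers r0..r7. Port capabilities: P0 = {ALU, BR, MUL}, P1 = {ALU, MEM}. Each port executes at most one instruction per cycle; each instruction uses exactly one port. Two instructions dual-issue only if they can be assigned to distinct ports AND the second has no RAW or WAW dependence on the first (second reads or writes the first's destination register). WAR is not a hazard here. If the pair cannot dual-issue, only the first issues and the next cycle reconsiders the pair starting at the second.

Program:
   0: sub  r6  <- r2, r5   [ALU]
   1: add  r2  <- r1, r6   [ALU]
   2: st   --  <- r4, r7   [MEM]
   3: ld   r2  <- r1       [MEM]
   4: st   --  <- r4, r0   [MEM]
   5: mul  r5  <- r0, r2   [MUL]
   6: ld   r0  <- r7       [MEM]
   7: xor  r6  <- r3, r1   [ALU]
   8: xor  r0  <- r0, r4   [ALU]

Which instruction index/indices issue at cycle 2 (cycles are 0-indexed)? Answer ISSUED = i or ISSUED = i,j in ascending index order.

0. sub.ALU @i0  | RAW r6
1. add.ALU+st.MEM @i1+i2  | dual
2. ld.MEM @i3  | no-port MEM/MEM
3. st.MEM+mul.MUL @i4+i5  | dual
4. ld.MEM+xor.ALU @i6+i7  | dual
5. xor.ALU @i8  | tail

ISSUED = 3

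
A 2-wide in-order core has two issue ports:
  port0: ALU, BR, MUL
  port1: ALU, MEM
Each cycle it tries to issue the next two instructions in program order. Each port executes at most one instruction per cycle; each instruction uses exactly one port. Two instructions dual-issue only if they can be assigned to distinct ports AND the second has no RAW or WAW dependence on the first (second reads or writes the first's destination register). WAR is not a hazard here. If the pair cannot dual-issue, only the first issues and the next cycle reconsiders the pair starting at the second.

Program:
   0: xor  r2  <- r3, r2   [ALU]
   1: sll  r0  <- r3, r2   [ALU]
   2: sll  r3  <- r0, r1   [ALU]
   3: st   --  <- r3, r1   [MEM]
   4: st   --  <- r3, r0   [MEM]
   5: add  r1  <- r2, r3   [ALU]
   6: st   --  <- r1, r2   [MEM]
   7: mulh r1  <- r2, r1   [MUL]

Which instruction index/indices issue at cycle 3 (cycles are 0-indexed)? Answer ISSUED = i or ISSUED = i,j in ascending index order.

  cy0 -> i0 (xor.ALU) RAW r2
  cy1 -> i1 (sll.ALU) RAW r0
  cy2 -> i2 (sll.ALU) RAW r3
  cy3 -> i3 (st.MEM) no-port MEM/MEM
  cy4 -> i4+i5 (st.MEM+add.ALU) pair
  cy5 -> i6+i7 (st.MEM+mulh.MUL) pair

ISSUED = 3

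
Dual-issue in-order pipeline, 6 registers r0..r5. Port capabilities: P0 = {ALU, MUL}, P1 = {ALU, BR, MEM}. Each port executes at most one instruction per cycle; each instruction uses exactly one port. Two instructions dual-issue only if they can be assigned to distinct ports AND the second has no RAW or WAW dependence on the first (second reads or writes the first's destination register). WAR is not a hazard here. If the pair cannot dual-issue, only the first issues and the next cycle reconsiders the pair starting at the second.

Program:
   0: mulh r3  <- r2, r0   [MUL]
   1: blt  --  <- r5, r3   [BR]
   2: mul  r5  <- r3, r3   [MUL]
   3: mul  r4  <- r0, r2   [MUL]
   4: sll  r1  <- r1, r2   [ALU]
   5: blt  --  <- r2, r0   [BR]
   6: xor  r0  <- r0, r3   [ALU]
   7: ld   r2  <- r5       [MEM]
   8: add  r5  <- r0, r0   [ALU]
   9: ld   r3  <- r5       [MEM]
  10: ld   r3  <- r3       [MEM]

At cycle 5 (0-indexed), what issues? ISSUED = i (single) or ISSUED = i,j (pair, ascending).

ISSUED = 9

c0: i0 mulh  RAW r3
c1: i1+i2 blt+mul  dual
c2: i3+i4 mul+sll  dual
c3: i5+i6 blt+xor  dual
c4: i7+i8 ld+add  dual
c5: i9 ld  no-port MEM/MEM
c6: i10 ld  tail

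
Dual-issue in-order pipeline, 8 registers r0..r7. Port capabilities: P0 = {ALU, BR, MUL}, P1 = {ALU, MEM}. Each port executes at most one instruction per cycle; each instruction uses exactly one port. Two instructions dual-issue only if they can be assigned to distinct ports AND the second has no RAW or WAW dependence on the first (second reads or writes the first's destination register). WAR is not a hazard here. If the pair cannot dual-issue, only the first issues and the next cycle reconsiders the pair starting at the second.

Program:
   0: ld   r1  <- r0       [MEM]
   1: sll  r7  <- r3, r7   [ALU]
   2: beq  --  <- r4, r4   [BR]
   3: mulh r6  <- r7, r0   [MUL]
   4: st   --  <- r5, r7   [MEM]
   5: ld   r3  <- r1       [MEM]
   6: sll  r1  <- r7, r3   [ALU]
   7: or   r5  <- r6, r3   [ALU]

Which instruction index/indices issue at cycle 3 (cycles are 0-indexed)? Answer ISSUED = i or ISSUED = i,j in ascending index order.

[0] i0+i1  ld.MEM;sll.ALU  -- dual
[1] i2  beq.BR  -- no-port BR/MUL
[2] i3+i4  mulh.MUL;st.MEM  -- dual
[3] i5  ld.MEM  -- RAW r3
[4] i6+i7  sll.ALU;or.ALU  -- dual

ISSUED = 5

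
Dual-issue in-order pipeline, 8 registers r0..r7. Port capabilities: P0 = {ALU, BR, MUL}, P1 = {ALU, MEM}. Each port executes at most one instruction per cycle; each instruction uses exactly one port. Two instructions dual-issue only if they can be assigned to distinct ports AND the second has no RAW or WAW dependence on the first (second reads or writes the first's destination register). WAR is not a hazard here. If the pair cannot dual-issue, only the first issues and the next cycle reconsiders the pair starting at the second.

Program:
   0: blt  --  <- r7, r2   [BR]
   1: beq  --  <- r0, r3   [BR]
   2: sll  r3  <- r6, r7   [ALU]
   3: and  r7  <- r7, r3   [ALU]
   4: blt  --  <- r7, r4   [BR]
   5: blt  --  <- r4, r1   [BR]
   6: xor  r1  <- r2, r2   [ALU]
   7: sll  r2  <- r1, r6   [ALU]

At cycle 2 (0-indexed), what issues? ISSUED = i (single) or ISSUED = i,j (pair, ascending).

ISSUED = 3

  cy0 -> i0 (blt.BR) no-port BR/BR
  cy1 -> i1&i2 (beq.BR;sll.ALU) dual
  cy2 -> i3 (and.ALU) RAW r7
  cy3 -> i4 (blt.BR) no-port BR/BR
  cy4 -> i5&i6 (blt.BR;xor.ALU) dual
  cy5 -> i7 (sll.ALU) tail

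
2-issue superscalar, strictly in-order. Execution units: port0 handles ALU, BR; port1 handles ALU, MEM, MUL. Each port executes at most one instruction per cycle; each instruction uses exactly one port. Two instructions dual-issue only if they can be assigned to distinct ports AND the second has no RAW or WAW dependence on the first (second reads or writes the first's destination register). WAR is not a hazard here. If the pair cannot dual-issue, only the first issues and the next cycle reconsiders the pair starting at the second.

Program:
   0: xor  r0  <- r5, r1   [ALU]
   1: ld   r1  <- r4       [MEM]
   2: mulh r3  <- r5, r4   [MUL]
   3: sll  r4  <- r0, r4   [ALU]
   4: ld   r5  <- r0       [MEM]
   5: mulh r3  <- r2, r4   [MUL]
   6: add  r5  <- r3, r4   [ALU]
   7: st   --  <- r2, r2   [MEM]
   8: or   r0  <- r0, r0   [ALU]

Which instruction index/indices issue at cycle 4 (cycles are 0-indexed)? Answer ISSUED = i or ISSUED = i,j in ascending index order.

ISSUED = 6,7

#0 head=0: xor ld i0&i1 dual
#1 head=2: mulh sll i2&i3 dual
#2 head=4: ld i4 no-port MEM/MUL
#3 head=5: mulh i5 RAW r3
#4 head=6: add st i6&i7 dual
#5 head=8: or i8 tail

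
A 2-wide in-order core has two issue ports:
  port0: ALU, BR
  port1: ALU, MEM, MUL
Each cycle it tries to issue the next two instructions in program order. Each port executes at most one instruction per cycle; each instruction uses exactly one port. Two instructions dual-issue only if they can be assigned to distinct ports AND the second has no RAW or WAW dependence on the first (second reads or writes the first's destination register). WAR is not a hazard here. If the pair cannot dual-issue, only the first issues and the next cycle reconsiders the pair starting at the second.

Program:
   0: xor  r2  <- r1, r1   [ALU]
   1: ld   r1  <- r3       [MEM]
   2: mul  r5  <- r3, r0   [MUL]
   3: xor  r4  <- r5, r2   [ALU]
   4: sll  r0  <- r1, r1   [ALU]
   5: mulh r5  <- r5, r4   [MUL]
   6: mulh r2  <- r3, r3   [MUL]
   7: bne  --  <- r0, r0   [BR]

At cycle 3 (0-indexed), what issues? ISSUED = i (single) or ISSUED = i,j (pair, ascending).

  cy0 -> i0&i1 (xor.ALU;ld.MEM) 2-wide
  cy1 -> i2 (mul.MUL) RAW r5
  cy2 -> i3&i4 (xor.ALU;sll.ALU) 2-wide
  cy3 -> i5 (mulh.MUL) no-port MUL/MUL
  cy4 -> i6&i7 (mulh.MUL;bne.BR) 2-wide

ISSUED = 5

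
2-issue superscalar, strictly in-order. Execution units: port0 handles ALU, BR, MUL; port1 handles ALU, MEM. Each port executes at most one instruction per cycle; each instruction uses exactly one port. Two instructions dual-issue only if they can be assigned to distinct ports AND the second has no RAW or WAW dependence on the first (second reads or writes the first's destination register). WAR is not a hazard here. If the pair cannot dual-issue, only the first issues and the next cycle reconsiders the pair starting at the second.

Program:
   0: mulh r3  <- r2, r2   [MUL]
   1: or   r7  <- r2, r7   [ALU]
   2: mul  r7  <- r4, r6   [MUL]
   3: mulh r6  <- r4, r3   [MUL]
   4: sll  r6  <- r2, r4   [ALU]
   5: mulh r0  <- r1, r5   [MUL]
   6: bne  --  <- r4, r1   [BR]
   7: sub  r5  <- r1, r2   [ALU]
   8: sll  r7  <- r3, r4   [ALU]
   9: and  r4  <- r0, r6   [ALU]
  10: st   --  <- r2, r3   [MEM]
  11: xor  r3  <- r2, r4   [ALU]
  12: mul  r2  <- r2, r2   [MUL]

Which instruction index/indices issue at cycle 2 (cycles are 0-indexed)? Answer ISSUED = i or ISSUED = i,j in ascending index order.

ISSUED = 3

[0] i0/i1  mulh or  -- pair
[1] i2  mul  -- no-port MUL/MUL
[2] i3  mulh  -- WAW r6
[3] i4/i5  sll mulh  -- pair
[4] i6/i7  bne sub  -- pair
[5] i8/i9  sll and  -- pair
[6] i10/i11  st xor  -- pair
[7] i12  mul  -- tail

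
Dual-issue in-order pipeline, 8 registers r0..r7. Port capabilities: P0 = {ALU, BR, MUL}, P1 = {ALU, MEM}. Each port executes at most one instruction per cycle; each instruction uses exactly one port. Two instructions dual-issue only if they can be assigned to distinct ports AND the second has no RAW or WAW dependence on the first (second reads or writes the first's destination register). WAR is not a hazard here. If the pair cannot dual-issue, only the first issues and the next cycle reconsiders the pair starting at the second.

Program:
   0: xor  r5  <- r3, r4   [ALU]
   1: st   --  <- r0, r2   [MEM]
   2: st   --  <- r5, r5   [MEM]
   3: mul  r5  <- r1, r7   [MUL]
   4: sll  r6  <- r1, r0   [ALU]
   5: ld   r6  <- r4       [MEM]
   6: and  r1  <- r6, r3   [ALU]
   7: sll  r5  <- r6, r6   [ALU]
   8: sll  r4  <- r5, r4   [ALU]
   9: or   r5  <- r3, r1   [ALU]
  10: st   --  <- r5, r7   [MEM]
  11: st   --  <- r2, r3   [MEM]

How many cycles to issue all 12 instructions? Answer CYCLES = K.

t=0 i0&i1:xor.ALU;st.MEM ; pair
t=1 i2&i3:st.MEM;mul.MUL ; pair
t=2 i4:sll.ALU ; WAW r6
t=3 i5:ld.MEM ; RAW r6
t=4 i6&i7:and.ALU;sll.ALU ; pair
t=5 i8&i9:sll.ALU;or.ALU ; pair
t=6 i10:st.MEM ; no-port MEM/MEM
t=7 i11:st.MEM ; tail

CYCLES = 8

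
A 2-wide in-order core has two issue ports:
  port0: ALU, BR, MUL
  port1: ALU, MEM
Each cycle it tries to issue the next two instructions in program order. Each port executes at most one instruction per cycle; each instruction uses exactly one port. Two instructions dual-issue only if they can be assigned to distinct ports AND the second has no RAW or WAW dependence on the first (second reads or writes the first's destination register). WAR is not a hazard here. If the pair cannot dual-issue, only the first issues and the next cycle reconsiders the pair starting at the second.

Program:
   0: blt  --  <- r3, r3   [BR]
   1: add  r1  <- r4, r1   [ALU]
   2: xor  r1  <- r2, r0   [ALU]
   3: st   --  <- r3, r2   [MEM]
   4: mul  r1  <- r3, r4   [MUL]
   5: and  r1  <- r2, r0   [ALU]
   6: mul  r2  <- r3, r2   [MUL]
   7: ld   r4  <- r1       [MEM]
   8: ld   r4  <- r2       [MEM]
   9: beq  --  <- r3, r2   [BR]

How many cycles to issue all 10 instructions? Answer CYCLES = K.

CYCLES = 6

[0] i0,i1  blt.BR/add.ALU  -- dual
[1] i2,i3  xor.ALU/st.MEM  -- dual
[2] i4  mul.MUL  -- WAW r1
[3] i5,i6  and.ALU/mul.MUL  -- dual
[4] i7  ld.MEM  -- no-port MEM/MEM
[5] i8,i9  ld.MEM/beq.BR  -- dual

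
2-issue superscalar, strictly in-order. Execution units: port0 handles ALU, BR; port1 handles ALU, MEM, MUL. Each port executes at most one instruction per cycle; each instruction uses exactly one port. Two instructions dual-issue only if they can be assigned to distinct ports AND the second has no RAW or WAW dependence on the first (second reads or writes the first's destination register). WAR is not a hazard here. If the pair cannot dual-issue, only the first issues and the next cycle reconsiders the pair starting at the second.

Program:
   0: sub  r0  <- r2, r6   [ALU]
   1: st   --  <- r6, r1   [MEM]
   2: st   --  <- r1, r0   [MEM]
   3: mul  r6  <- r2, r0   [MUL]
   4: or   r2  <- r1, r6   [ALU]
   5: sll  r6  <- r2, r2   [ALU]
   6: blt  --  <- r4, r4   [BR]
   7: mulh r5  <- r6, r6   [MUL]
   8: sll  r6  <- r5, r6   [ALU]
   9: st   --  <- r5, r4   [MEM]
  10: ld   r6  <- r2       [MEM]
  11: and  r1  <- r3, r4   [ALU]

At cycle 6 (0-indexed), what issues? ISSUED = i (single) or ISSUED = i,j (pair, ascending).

ISSUED = 8,9

#0 head=0: sub.ALU+st.MEM i0&i1 dual
#1 head=2: st.MEM i2 no-port MEM/MUL
#2 head=3: mul.MUL i3 RAW r6
#3 head=4: or.ALU i4 RAW r2
#4 head=5: sll.ALU+blt.BR i5&i6 dual
#5 head=7: mulh.MUL i7 RAW r5
#6 head=8: sll.ALU+st.MEM i8&i9 dual
#7 head=10: ld.MEM+and.ALU i10&i11 dual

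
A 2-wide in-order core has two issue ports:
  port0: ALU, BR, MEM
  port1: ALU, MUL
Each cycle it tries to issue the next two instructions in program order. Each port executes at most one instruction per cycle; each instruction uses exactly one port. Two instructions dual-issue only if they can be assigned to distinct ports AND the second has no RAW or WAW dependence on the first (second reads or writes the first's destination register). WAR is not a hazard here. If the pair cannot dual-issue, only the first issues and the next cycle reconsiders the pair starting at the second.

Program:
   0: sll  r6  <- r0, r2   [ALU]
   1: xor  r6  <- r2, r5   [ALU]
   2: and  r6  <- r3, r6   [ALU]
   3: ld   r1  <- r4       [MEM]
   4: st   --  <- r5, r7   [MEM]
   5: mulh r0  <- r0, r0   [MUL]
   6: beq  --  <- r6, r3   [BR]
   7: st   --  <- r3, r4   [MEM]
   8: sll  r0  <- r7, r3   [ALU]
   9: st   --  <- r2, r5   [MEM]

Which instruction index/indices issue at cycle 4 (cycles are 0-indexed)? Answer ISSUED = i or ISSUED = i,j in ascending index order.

ISSUED = 6

[0] i0  sll  -- WAW r6
[1] i1  xor  -- RAW+WAW r6
[2] i2,i3  and ld  -- 2-wide
[3] i4,i5  st mulh  -- 2-wide
[4] i6  beq  -- no-port BR/MEM
[5] i7,i8  st sll  -- 2-wide
[6] i9  st  -- tail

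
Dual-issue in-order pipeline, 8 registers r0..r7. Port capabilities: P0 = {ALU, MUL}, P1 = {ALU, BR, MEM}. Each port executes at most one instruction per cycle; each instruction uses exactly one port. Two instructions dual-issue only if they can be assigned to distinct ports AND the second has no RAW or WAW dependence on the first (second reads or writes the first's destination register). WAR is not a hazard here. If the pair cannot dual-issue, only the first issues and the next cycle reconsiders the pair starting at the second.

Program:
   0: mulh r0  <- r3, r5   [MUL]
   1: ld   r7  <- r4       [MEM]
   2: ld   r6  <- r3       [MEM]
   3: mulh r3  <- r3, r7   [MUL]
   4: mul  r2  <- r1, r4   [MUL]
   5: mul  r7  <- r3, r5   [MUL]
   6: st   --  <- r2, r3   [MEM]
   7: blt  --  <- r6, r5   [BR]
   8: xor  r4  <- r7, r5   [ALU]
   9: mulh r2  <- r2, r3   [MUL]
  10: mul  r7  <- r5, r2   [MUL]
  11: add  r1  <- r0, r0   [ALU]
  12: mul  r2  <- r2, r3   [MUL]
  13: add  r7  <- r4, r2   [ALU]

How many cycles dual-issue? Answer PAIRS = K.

PAIRS = 5

  cy0 -> i0,i1 (mulh/ld) dual
  cy1 -> i2,i3 (ld/mulh) dual
  cy2 -> i4 (mul) no-port MUL/MUL
  cy3 -> i5,i6 (mul/st) dual
  cy4 -> i7,i8 (blt/xor) dual
  cy5 -> i9 (mulh) no-port MUL/MUL
  cy6 -> i10,i11 (mul/add) dual
  cy7 -> i12 (mul) RAW r2
  cy8 -> i13 (add) tail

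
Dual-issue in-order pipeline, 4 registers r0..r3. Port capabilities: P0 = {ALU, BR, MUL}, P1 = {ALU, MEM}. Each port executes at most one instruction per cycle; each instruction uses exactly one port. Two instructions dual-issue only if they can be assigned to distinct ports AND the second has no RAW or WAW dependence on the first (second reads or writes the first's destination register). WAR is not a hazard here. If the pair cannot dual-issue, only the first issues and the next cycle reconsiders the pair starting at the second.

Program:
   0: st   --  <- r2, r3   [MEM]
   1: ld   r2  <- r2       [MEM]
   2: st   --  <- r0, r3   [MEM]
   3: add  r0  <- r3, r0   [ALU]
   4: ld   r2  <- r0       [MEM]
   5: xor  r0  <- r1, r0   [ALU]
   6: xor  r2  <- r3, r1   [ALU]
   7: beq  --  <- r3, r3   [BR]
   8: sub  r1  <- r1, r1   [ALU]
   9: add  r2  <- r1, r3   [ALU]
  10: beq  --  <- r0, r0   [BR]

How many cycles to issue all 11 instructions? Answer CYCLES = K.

CYCLES = 7

0. st.MEM @i0  | no-port MEM/MEM
1. ld.MEM @i1  | no-port MEM/MEM
2. st.MEM;add.ALU @i2+i3  | 2-wide
3. ld.MEM;xor.ALU @i4+i5  | 2-wide
4. xor.ALU;beq.BR @i6+i7  | 2-wide
5. sub.ALU @i8  | RAW r1
6. add.ALU;beq.BR @i9+i10  | 2-wide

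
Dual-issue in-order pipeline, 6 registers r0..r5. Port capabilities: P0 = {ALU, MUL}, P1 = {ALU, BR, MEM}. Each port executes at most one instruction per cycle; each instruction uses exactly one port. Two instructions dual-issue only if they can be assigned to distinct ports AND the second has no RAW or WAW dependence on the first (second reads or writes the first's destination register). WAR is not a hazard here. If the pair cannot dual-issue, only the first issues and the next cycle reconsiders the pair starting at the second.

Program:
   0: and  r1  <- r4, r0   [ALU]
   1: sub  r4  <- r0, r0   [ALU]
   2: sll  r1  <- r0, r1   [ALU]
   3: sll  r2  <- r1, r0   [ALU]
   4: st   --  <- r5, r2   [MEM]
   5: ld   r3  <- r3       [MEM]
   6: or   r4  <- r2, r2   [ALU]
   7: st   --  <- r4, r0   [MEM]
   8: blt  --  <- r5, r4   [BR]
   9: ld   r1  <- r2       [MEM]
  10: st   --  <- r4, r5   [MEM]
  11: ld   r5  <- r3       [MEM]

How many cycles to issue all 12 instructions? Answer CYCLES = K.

0. and.ALU+sub.ALU @i0+i1  | pair
1. sll.ALU @i2  | RAW r1
2. sll.ALU @i3  | RAW r2
3. st.MEM @i4  | no-port MEM/MEM
4. ld.MEM+or.ALU @i5+i6  | pair
5. st.MEM @i7  | no-port MEM/BR
6. blt.BR @i8  | no-port BR/MEM
7. ld.MEM @i9  | no-port MEM/MEM
8. st.MEM @i10  | no-port MEM/MEM
9. ld.MEM @i11  | tail

CYCLES = 10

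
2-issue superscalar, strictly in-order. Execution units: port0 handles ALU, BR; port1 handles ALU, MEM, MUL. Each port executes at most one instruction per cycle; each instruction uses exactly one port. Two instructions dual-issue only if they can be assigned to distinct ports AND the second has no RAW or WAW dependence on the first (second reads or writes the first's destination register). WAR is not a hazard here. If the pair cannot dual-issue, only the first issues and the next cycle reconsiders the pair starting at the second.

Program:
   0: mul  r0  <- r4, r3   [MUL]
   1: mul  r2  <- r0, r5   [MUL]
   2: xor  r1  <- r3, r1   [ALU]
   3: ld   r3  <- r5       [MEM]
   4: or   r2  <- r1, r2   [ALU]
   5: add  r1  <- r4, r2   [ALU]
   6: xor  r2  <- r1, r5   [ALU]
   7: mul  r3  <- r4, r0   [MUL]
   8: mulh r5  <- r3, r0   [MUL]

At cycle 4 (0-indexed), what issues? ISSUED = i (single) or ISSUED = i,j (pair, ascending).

ISSUED = 6,7

#0 head=0: mul i0 no-port MUL/MUL
#1 head=1: mul xor i1,i2 2-wide
#2 head=3: ld or i3,i4 2-wide
#3 head=5: add i5 RAW r1
#4 head=6: xor mul i6,i7 2-wide
#5 head=8: mulh i8 tail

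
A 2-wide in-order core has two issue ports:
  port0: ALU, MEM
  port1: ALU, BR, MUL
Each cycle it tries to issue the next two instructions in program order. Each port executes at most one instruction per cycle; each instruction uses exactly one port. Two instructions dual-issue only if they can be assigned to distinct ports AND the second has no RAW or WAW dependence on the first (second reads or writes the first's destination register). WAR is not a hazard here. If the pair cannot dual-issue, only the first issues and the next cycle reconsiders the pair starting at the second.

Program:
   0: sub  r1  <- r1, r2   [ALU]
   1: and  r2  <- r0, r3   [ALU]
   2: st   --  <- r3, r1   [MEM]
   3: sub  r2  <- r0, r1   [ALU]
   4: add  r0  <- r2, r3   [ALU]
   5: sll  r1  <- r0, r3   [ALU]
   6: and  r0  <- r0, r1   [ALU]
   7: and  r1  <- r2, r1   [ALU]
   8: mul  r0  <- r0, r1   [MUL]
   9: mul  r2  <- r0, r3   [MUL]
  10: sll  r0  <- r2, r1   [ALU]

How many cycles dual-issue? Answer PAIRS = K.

PAIRS = 3

  cy0 -> i0+i1 (sub and) dual
  cy1 -> i2+i3 (st sub) dual
  cy2 -> i4 (add) RAW r0
  cy3 -> i5 (sll) RAW r1
  cy4 -> i6+i7 (and and) dual
  cy5 -> i8 (mul) no-port MUL/MUL
  cy6 -> i9 (mul) RAW r2
  cy7 -> i10 (sll) tail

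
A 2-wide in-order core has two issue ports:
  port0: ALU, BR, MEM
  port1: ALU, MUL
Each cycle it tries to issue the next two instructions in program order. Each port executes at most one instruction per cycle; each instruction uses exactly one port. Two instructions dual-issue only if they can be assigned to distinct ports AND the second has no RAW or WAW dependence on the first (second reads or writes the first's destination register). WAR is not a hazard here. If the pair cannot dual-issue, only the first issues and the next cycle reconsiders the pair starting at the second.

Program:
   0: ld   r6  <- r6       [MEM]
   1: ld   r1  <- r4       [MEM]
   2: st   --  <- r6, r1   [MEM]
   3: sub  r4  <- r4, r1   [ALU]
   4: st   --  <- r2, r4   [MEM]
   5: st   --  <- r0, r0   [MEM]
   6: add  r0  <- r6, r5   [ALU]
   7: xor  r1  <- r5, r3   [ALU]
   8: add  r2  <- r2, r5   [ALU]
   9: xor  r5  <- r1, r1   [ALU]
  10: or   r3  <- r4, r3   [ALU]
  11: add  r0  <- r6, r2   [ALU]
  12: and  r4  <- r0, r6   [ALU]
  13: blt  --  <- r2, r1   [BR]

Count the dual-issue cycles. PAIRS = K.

PAIRS = 5

[0] i0  ld.MEM  -- no-port MEM/MEM
[1] i1  ld.MEM  -- no-port MEM/MEM
[2] i2,i3  st.MEM/sub.ALU  -- dual
[3] i4  st.MEM  -- no-port MEM/MEM
[4] i5,i6  st.MEM/add.ALU  -- dual
[5] i7,i8  xor.ALU/add.ALU  -- dual
[6] i9,i10  xor.ALU/or.ALU  -- dual
[7] i11  add.ALU  -- RAW r0
[8] i12,i13  and.ALU/blt.BR  -- dual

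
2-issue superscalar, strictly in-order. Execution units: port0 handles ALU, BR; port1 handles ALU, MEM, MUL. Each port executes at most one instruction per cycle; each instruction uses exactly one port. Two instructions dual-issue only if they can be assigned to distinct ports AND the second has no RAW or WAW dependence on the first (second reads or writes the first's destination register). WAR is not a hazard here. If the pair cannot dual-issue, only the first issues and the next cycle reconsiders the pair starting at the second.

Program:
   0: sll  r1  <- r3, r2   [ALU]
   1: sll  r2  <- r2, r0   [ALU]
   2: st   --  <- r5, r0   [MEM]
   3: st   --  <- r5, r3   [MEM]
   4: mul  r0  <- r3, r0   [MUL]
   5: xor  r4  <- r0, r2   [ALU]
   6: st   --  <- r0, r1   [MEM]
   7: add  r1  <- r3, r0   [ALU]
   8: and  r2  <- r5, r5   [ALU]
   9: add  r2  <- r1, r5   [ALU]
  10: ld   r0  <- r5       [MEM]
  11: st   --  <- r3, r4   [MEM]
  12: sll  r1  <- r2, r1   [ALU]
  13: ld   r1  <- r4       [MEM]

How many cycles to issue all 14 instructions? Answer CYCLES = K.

CYCLES = 9

[0] i0,i1  sll;sll  -- dual
[1] i2  st  -- no-port MEM/MEM
[2] i3  st  -- no-port MEM/MUL
[3] i4  mul  -- RAW r0
[4] i5,i6  xor;st  -- dual
[5] i7,i8  add;and  -- dual
[6] i9,i10  add;ld  -- dual
[7] i11,i12  st;sll  -- dual
[8] i13  ld  -- tail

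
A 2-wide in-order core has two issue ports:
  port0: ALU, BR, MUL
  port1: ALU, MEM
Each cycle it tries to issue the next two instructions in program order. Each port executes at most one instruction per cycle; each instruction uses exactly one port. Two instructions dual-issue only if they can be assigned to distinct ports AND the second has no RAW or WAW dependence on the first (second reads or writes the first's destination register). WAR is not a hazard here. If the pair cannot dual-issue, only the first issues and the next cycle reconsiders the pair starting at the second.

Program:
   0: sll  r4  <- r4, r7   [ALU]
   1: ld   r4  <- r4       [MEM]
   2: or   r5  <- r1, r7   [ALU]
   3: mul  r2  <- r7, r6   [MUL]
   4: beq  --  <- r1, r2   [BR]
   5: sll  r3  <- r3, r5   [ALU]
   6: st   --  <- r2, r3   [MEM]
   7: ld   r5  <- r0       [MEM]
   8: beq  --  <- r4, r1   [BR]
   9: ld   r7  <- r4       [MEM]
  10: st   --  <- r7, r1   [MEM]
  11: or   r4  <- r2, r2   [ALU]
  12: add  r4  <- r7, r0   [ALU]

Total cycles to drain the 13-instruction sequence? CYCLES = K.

  cy0 -> i0 (sll.ALU) RAW+WAW r4
  cy1 -> i1+i2 (ld.MEM+or.ALU) dual
  cy2 -> i3 (mul.MUL) no-port MUL/BR
  cy3 -> i4+i5 (beq.BR+sll.ALU) dual
  cy4 -> i6 (st.MEM) no-port MEM/MEM
  cy5 -> i7+i8 (ld.MEM+beq.BR) dual
  cy6 -> i9 (ld.MEM) no-port MEM/MEM
  cy7 -> i10+i11 (st.MEM+or.ALU) dual
  cy8 -> i12 (add.ALU) tail

CYCLES = 9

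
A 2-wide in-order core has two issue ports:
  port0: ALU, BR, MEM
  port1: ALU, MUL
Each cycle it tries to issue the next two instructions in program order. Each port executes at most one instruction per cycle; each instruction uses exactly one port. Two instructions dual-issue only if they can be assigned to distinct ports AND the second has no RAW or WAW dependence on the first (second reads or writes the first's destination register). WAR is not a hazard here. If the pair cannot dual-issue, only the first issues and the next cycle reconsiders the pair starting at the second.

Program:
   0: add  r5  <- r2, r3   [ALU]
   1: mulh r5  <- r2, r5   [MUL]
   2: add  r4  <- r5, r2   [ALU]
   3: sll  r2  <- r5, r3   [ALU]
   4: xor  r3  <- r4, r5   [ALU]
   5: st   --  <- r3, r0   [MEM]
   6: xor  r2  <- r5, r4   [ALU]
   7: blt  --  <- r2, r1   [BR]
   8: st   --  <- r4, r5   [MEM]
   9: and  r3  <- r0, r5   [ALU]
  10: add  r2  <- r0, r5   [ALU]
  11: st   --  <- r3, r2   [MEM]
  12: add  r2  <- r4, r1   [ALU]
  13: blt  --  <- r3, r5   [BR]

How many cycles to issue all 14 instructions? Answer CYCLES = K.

CYCLES = 10

0. add @i0  | RAW+WAW r5
1. mulh @i1  | RAW r5
2. add/sll @i2/i3  | 2-wide
3. xor @i4  | RAW r3
4. st/xor @i5/i6  | 2-wide
5. blt @i7  | no-port BR/MEM
6. st/and @i8/i9  | 2-wide
7. add @i10  | RAW r2
8. st/add @i11/i12  | 2-wide
9. blt @i13  | tail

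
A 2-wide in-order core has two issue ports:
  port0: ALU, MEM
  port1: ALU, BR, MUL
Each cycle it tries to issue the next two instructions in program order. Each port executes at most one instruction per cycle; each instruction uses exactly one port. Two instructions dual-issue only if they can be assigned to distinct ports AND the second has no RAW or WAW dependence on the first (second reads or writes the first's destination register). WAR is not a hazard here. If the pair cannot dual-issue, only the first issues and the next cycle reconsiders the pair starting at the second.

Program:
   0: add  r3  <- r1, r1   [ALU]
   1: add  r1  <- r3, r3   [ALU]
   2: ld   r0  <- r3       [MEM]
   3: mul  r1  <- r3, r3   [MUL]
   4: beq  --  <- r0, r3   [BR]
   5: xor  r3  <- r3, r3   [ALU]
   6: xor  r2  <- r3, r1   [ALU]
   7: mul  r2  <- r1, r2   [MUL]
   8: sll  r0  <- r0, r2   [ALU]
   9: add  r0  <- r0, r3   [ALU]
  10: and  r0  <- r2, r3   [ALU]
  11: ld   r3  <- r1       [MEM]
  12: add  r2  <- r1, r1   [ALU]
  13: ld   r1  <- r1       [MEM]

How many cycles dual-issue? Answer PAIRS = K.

PAIRS = 4

#0 head=0: add i0 RAW r3
#1 head=1: add;ld i1&i2 2-wide
#2 head=3: mul i3 no-port MUL/BR
#3 head=4: beq;xor i4&i5 2-wide
#4 head=6: xor i6 RAW+WAW r2
#5 head=7: mul i7 RAW r2
#6 head=8: sll i8 RAW+WAW r0
#7 head=9: add i9 WAW r0
#8 head=10: and;ld i10&i11 2-wide
#9 head=12: add;ld i12&i13 2-wide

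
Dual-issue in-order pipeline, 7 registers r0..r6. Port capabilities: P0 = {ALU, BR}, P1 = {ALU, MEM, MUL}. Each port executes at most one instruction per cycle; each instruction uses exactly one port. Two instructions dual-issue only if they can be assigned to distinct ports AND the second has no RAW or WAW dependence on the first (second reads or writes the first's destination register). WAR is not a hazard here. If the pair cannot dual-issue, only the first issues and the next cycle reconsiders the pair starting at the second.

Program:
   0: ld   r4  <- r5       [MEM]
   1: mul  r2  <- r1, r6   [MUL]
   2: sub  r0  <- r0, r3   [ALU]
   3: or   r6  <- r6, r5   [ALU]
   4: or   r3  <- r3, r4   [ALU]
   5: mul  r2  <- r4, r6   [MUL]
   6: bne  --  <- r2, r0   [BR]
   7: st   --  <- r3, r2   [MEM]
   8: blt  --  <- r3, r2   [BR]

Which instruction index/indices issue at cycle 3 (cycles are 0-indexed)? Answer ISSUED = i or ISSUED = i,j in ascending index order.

t=0 i0:ld.MEM ; no-port MEM/MUL
t=1 i1+i2:mul.MUL sub.ALU ; dual
t=2 i3+i4:or.ALU or.ALU ; dual
t=3 i5:mul.MUL ; RAW r2
t=4 i6+i7:bne.BR st.MEM ; dual
t=5 i8:blt.BR ; tail

ISSUED = 5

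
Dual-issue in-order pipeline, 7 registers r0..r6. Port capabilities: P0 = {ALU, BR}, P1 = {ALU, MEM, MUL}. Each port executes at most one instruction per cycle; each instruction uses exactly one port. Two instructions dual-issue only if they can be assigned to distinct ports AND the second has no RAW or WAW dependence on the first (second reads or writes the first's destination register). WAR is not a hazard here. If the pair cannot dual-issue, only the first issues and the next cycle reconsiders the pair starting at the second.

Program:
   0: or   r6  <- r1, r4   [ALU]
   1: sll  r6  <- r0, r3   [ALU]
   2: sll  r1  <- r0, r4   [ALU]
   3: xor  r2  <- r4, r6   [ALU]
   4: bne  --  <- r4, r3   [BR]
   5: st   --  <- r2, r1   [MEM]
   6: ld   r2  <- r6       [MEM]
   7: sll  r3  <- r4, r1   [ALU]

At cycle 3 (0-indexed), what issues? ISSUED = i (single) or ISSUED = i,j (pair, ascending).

ISSUED = 5

c0: i0 or  WAW r6
c1: i1,i2 sll/sll  2-wide
c2: i3,i4 xor/bne  2-wide
c3: i5 st  no-port MEM/MEM
c4: i6,i7 ld/sll  2-wide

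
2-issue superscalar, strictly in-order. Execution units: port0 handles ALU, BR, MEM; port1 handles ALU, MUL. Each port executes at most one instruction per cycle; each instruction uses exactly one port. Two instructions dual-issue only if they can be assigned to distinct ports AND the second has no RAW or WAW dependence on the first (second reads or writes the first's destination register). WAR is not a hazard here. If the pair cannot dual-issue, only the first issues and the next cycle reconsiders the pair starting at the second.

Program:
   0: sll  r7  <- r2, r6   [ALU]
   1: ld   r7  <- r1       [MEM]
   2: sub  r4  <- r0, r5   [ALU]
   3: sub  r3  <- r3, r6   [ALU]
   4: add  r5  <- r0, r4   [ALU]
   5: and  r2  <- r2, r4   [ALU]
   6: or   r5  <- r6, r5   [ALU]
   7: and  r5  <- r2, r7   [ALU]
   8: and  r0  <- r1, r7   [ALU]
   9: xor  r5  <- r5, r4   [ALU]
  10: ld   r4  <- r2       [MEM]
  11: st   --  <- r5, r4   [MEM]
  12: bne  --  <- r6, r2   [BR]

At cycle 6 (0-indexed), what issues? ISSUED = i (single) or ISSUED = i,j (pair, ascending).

t=0 i0:sll ; WAW r7
t=1 i1/i2:ld;sub ; dual
t=2 i3/i4:sub;add ; dual
t=3 i5/i6:and;or ; dual
t=4 i7/i8:and;and ; dual
t=5 i9/i10:xor;ld ; dual
t=6 i11:st ; no-port MEM/BR
t=7 i12:bne ; tail

ISSUED = 11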